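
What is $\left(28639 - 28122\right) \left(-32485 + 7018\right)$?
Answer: $-13166439$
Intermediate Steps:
$\left(28639 - 28122\right) \left(-32485 + 7018\right) = 517 \left(-25467\right) = -13166439$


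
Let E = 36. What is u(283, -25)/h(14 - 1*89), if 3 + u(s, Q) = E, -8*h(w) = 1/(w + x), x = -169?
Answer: 64416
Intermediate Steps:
h(w) = -1/(8*(-169 + w)) (h(w) = -1/(8*(w - 169)) = -1/(8*(-169 + w)))
u(s, Q) = 33 (u(s, Q) = -3 + 36 = 33)
u(283, -25)/h(14 - 1*89) = 33/((-1/(-1352 + 8*(14 - 1*89)))) = 33/((-1/(-1352 + 8*(14 - 89)))) = 33/((-1/(-1352 + 8*(-75)))) = 33/((-1/(-1352 - 600))) = 33/((-1/(-1952))) = 33/((-1*(-1/1952))) = 33/(1/1952) = 33*1952 = 64416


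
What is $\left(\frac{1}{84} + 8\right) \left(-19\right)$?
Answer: $- \frac{12787}{84} \approx -152.23$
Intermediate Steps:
$\left(\frac{1}{84} + 8\right) \left(-19\right) = \frac{673}{84} \left(-19\right) = - \frac{12787}{84}$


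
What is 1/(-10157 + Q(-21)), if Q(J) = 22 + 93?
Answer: -1/10042 ≈ -9.9582e-5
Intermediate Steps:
Q(J) = 115
1/(-10157 + Q(-21)) = 1/(-10157 + 115) = 1/(-10042) = -1/10042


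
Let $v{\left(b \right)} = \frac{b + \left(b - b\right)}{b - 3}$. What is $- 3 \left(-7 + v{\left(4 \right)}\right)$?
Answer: $9$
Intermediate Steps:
$v{\left(b \right)} = \frac{b}{-3 + b}$ ($v{\left(b \right)} = \frac{b + 0}{-3 + b} = \frac{b}{-3 + b}$)
$- 3 \left(-7 + v{\left(4 \right)}\right) = - 3 \left(-7 + \frac{4}{-3 + 4}\right) = - 3 \left(-7 + \frac{4}{1}\right) = - 3 \left(-7 + 4 \cdot 1\right) = - 3 \left(-7 + 4\right) = \left(-3\right) \left(-3\right) = 9$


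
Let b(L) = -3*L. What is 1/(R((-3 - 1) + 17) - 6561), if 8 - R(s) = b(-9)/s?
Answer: -13/85216 ≈ -0.00015255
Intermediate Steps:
R(s) = 8 - 27/s (R(s) = 8 - (-3*(-9))/s = 8 - 27/s)
1/(R((-3 - 1) + 17) - 6561) = 1/((8 - 27/((-3 - 1) + 17)) - 6561) = 1/((8 - 27/(-4 + 17)) - 6561) = 1/((8 - 27/13) - 6561) = 1/(77/13 - 6561) = 1/(-85216/13) = -13/85216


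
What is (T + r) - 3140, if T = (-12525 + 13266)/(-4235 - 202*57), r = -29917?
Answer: -520615434/15749 ≈ -33057.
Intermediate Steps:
T = -741/15749 (T = 741/(-4235 - 11514) = 741/(-15749) = 741*(-1/15749) = -741/15749 ≈ -0.047051)
(T + r) - 3140 = (-741/15749 - 29917) - 3140 = -471163574/15749 - 3140 = -520615434/15749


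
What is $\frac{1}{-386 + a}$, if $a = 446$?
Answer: $\frac{1}{60} \approx 0.016667$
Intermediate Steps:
$\frac{1}{-386 + a} = \frac{1}{-386 + 446} = \frac{1}{60}$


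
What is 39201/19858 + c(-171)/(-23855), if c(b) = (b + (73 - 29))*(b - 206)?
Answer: -1203179/36439430 ≈ -0.033019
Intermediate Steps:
c(b) = (-206 + b)*(44 + b) (c(b) = (b + 44)*(-206 + b) = (44 + b)*(-206 + b) = (-206 + b)*(44 + b))
39201/19858 + c(-171)/(-23855) = 39201/19858 + (-9064 + (-171)² - 162*(-171))/(-23855) = 39201*(1/19858) + (-9064 + 29241 + 27702)*(-1/23855) = 39201/19858 + 47879*(-1/23855) = 39201/19858 - 3683/1835 = -1203179/36439430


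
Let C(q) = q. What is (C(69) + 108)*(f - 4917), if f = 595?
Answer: -764994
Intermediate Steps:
(C(69) + 108)*(f - 4917) = (69 + 108)*(595 - 4917) = 177*(-4322) = -764994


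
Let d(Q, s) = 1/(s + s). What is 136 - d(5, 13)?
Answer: 3535/26 ≈ 135.96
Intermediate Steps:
d(Q, s) = 1/(2*s)
136 - d(5, 13) = 136 - 1/(2*13) = 136 - 1*1/26 = 136 - 1/26 = 3535/26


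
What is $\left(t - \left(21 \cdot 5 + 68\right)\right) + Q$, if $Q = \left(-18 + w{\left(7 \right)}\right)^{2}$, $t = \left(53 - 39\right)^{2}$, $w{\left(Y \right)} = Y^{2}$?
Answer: $984$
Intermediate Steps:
$t = 196$ ($t = 14^{2} = 196$)
$Q = 961$ ($Q = \left(-18 + 7^{2}\right)^{2} = \left(-18 + 49\right)^{2} = 31^{2} = 961$)
$\left(t - \left(21 \cdot 5 + 68\right)\right) + Q = \left(196 - \left(21 \cdot 5 + 68\right)\right) + 961 = \left(196 - \left(105 + 68\right)\right) + 961 = \left(196 - 173\right) + 961 = 23 + 961 = 984$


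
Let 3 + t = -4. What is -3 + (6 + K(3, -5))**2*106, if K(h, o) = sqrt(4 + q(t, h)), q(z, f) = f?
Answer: 4555 + 1272*sqrt(7) ≈ 7920.4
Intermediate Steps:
t = -7 (t = -3 - 4 = -7)
K(h, o) = sqrt(4 + h)
-3 + (6 + K(3, -5))**2*106 = -3 + (6 + sqrt(4 + 3))**2*106 = -3 + (6 + sqrt(7))**2*106 = -3 + 106*(6 + sqrt(7))**2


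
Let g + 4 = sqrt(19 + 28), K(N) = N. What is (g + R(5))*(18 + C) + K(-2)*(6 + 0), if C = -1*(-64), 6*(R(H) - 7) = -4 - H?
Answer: 111 + 82*sqrt(47) ≈ 673.16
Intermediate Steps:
g = -4 + sqrt(47) (g = -4 + sqrt(19 + 28) = -4 + sqrt(47) ≈ 2.8557)
R(H) = 19/3 - H/6 (R(H) = 7 + (-4 - H)/6 = 7 + (-2/3 - H/6) = 19/3 - H/6)
C = 64
(g + R(5))*(18 + C) + K(-2)*(6 + 0) = ((-4 + sqrt(47)) + (19/3 - 1/6*5))*(18 + 64) - 2*(6 + 0) = ((-4 + sqrt(47)) + (19/3 - 5/6))*82 - 2*6 = ((-4 + sqrt(47)) + 11/2)*82 - 12 = (3/2 + sqrt(47))*82 - 12 = (123 + 82*sqrt(47)) - 12 = 111 + 82*sqrt(47)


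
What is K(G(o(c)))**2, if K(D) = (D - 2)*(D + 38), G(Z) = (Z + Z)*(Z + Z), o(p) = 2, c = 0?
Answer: 571536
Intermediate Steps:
G(Z) = 4*Z**2 (G(Z) = (2*Z)*(2*Z) = 4*Z**2)
K(D) = (-2 + D)*(38 + D)
K(G(o(c)))**2 = (-76 + (4*2**2)**2 + 36*(4*2**2))**2 = (-76 + (4*4)**2 + 36*(4*4))**2 = (-76 + 16**2 + 36*16)**2 = (-76 + 256 + 576)**2 = 756**2 = 571536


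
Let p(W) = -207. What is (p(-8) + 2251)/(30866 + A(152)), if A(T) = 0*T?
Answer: 1022/15433 ≈ 0.066222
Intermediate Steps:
A(T) = 0
(p(-8) + 2251)/(30866 + A(152)) = (-207 + 2251)/(30866 + 0) = 2044/30866 = 2044*(1/30866) = 1022/15433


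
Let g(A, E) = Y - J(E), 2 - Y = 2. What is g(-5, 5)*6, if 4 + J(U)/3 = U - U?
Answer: 72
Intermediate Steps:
J(U) = -12 (J(U) = -12 + 3*(U - U) = -12 + 3*0 = -12 + 0 = -12)
Y = 0 (Y = 2 - 1*2 = 2 - 2 = 0)
g(A, E) = 12 (g(A, E) = 0 - 1*(-12) = 0 + 12 = 12)
g(-5, 5)*6 = 12*6 = 72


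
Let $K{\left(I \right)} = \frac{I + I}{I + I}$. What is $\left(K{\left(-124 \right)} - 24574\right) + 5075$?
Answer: $-19498$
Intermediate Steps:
$K{\left(I \right)} = 1$ ($K{\left(I \right)} = \frac{2 I}{2 I} = 2 I \frac{1}{2 I} = 1$)
$\left(K{\left(-124 \right)} - 24574\right) + 5075 = \left(1 - 24574\right) + 5075 = -24573 + 5075 = -19498$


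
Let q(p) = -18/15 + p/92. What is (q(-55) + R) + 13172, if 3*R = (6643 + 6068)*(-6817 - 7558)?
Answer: -28011104207/460 ≈ -6.0894e+7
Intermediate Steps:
R = -60906875 (R = ((6643 + 6068)*(-6817 - 7558))/3 = (12711*(-14375))/3 = (1/3)*(-182720625) = -60906875)
q(p) = -6/5 + p/92 (q(p) = -18*1/15 + p*(1/92) = -6/5 + p/92)
(q(-55) + R) + 13172 = ((-6/5 + (1/92)*(-55)) - 60906875) + 13172 = ((-6/5 - 55/92) - 60906875) + 13172 = (-827/460 - 60906875) + 13172 = -28017163327/460 + 13172 = -28011104207/460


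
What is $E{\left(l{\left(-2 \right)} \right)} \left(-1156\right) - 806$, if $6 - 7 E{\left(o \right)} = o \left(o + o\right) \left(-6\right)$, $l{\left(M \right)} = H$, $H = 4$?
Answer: $- \frac{234530}{7} \approx -33504.0$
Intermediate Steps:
$l{\left(M \right)} = 4$
$E{\left(o \right)} = \frac{6}{7} + \frac{12 o^{2}}{7}$ ($E{\left(o \right)} = \frac{6}{7} - \frac{o \left(o + o\right) \left(-6\right)}{7} = \frac{6}{7} - \frac{o 2 o \left(-6\right)}{7} = \frac{6}{7} - \frac{2 o^{2} \left(-6\right)}{7} = \frac{6}{7} - \frac{\left(-12\right) o^{2}}{7} = \frac{6}{7} + \frac{12 o^{2}}{7}$)
$E{\left(l{\left(-2 \right)} \right)} \left(-1156\right) - 806 = \left(\frac{6}{7} + \frac{12 \cdot 4^{2}}{7}\right) \left(-1156\right) - 806 = \left(\frac{6}{7} + \frac{12}{7} \cdot 16\right) \left(-1156\right) - 806 = \left(\frac{6}{7} + \frac{192}{7}\right) \left(-1156\right) - 806 = \frac{198}{7} \left(-1156\right) - 806 = - \frac{228888}{7} - 806 = - \frac{234530}{7}$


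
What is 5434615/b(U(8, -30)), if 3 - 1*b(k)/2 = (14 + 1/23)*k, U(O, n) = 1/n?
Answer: 1874942175/2393 ≈ 7.8351e+5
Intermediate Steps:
b(k) = 6 - 646*k/23 (b(k) = 6 - 2*(14 + 1/23)*k = 6 - 646*k/23)
5434615/b(U(8, -30)) = 5434615/(6 - 646/23/(-30)) = 5434615/(6 - 646/23*(-1/30)) = 5434615/(6 + 323/345) = 5434615/(2393/345) = 5434615*(345/2393) = 1874942175/2393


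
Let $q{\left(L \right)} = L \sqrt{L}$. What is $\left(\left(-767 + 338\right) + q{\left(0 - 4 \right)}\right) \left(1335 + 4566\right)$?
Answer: $-2531529 - 47208 i \approx -2.5315 \cdot 10^{6} - 47208.0 i$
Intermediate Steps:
$q{\left(L \right)} = L^{\frac{3}{2}}$
$\left(\left(-767 + 338\right) + q{\left(0 - 4 \right)}\right) \left(1335 + 4566\right) = \left(\left(-767 + 338\right) + \left(0 - 4\right)^{\frac{3}{2}}\right) \left(1335 + 4566\right) = \left(-429 + \left(-4\right)^{\frac{3}{2}}\right) 5901 = \left(-429 - 8 i\right) 5901 = -2531529 - 47208 i$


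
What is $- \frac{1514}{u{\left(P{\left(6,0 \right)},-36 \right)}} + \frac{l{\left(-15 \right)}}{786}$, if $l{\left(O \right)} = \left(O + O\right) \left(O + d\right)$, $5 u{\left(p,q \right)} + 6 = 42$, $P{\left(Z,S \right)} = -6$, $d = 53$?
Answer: $- \frac{499255}{2358} \approx -211.73$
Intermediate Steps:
$u{\left(p,q \right)} = \frac{36}{5}$ ($u{\left(p,q \right)} = - \frac{6}{5} + \frac{1}{5} \cdot 42 = - \frac{6}{5} + \frac{42}{5} = \frac{36}{5}$)
$l{\left(O \right)} = 2 O \left(53 + O\right)$ ($l{\left(O \right)} = \left(O + O\right) \left(O + 53\right) = 2 O \left(53 + O\right)$)
$- \frac{1514}{u{\left(P{\left(6,0 \right)},-36 \right)}} + \frac{l{\left(-15 \right)}}{786} = - \frac{1514}{\frac{36}{5}} + \frac{2 \left(-15\right) \left(53 - 15\right)}{786} = \left(-1514\right) \frac{5}{36} + 2 \left(-15\right) 38 \cdot \frac{1}{786} = - \frac{3785}{18} - \frac{190}{131} = - \frac{499255}{2358}$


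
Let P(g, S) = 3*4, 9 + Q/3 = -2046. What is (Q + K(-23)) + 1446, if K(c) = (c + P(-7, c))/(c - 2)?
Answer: -117964/25 ≈ -4718.6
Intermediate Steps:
Q = -6165 (Q = -27 + 3*(-2046) = -27 - 6138 = -6165)
P(g, S) = 12
K(c) = (12 + c)/(-2 + c) (K(c) = (c + 12)/(c - 2) = (12 + c)/(-2 + c))
(Q + K(-23)) + 1446 = (-6165 + (12 - 23)/(-2 - 23)) + 1446 = (-6165 - 11/(-25)) + 1446 = (-6165 - 1/25*(-11)) + 1446 = (-6165 + 11/25) + 1446 = -154114/25 + 1446 = -117964/25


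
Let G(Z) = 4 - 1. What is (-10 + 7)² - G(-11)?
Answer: 6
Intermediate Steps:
G(Z) = 3
(-10 + 7)² - G(-11) = (-10 + 7)² - 1*3 = (-3)² - 3 = 9 - 3 = 6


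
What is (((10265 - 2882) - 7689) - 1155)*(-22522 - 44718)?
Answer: 98237640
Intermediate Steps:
(((10265 - 2882) - 7689) - 1155)*(-22522 - 44718) = ((7383 - 7689) - 1155)*(-67240) = (-306 - 1155)*(-67240) = -1461*(-67240) = 98237640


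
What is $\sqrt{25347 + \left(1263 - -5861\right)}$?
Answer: $\sqrt{32471} \approx 180.2$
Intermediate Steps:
$\sqrt{25347 + \left(1263 - -5861\right)} = \sqrt{25347 + \left(1263 + 5861\right)} = \sqrt{25347 + 7124} = \sqrt{32471}$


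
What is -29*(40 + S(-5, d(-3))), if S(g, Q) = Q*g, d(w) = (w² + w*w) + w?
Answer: 1015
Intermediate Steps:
d(w) = w + 2*w² (d(w) = (w² + w²) + w = 2*w² + w = w + 2*w²)
-29*(40 + S(-5, d(-3))) = -29*(40 - 3*(1 + 2*(-3))*(-5)) = -29*(40 - 3*(1 - 6)*(-5)) = -29*(40 - 3*(-5)*(-5)) = -29*(40 + 15*(-5)) = -29*(40 - 75) = -29*(-35) = 1015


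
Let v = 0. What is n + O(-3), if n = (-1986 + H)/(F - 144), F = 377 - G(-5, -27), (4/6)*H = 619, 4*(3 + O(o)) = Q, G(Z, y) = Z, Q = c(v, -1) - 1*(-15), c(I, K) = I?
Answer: -879/238 ≈ -3.6933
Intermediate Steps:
Q = 15 (Q = 0 - 1*(-15) = 0 + 15 = 15)
O(o) = ¾ (O(o) = -3 + (¼)*15 = -3 + 15/4 = ¾)
H = 1857/2 (H = (3/2)*619 = 1857/2 ≈ 928.50)
F = 382 (F = 377 - 1*(-5) = 377 + 5 = 382)
n = -2115/476 (n = (-1986 + 1857/2)/(382 - 144) = -2115/2/238 = -2115/2*1/238 = -2115/476 ≈ -4.4433)
n + O(-3) = -2115/476 + ¾ = -879/238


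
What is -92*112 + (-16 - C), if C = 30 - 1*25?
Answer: -10325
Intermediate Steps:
C = 5 (C = 30 - 25 = 5)
-92*112 + (-16 - C) = -92*112 + (-16 - 1*5) = -10304 + (-16 - 5) = -10304 - 21 = -10325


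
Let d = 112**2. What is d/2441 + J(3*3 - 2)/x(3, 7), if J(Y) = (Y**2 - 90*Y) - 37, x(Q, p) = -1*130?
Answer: 1569629/158665 ≈ 9.8927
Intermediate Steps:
x(Q, p) = -130
J(Y) = -37 + Y**2 - 90*Y
d = 12544
d/2441 + J(3*3 - 2)/x(3, 7) = 12544/2441 + (-37 + (3*3 - 2)**2 - 90*(3*3 - 2))/(-130) = 12544*(1/2441) + (-37 + (9 - 2)**2 - 90*(9 - 2))*(-1/130) = 12544/2441 + (-37 + 7**2 - 90*7)*(-1/130) = 12544/2441 + (-37 + 49 - 630)*(-1/130) = 12544/2441 - 618*(-1/130) = 12544/2441 + 309/65 = 1569629/158665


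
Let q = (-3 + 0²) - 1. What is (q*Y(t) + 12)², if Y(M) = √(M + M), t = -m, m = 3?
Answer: 48 - 96*I*√6 ≈ 48.0 - 235.15*I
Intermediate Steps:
q = -4 (q = (-3 + 0) - 1 = -3 - 1 = -4)
t = -3 (t = -1*3 = -3)
Y(M) = √2*√M (Y(M) = √(2*M) = √2*√M)
(q*Y(t) + 12)² = (-4*√2*√(-3) + 12)² = (-4*√2*I*√3 + 12)² = (-4*I*√6 + 12)² = (12 - 4*I*√6)²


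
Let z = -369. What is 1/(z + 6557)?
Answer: 1/6188 ≈ 0.00016160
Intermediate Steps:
1/(z + 6557) = 1/(-369 + 6557) = 1/6188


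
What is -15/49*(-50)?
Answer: 750/49 ≈ 15.306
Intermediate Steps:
-15/49*(-50) = 750/49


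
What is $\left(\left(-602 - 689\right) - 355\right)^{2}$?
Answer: $2709316$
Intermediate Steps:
$\left(\left(-602 - 689\right) - 355\right)^{2} = \left(-1291 - 355\right)^{2} = \left(-1646\right)^{2} = 2709316$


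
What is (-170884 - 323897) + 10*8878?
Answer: -406001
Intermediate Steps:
(-170884 - 323897) + 10*8878 = -494781 + 88780 = -406001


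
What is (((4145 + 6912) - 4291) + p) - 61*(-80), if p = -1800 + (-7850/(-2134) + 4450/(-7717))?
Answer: 81097889069/8234039 ≈ 9849.1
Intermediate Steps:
p = -14795729125/8234039 (p = -1800 + (-7850*(-1/2134) + 4450*(-1/7717)) = -1800 + (3925/1067 - 4450/7717) = -1800 + 25541075/8234039 = -14795729125/8234039 ≈ -1796.9)
(((4145 + 6912) - 4291) + p) - 61*(-80) = (((4145 + 6912) - 4291) - 14795729125/8234039) - 61*(-80) = ((11057 - 4291) - 14795729125/8234039) + 4880 = (6766 - 14795729125/8234039) + 4880 = 40915778749/8234039 + 4880 = 81097889069/8234039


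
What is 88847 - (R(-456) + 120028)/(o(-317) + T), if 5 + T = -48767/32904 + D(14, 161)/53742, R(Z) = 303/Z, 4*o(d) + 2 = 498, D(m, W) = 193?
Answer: 11559356874914054/131617053175 ≈ 87826.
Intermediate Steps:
o(d) = 124 (o(d) = -½ + (¼)*498 = -½ + 249/2 = 124)
T = -1909353247/294721128 (T = -5 + (-48767/32904 + 193/53742) = -5 - 435747607/294721128 = -1909353247/294721128 ≈ -6.4785)
88847 - (R(-456) + 120028)/(o(-317) + T) = 88847 - (303/(-456) + 120028)/(124 - 1909353247/294721128) = 88847 - (303*(-1/456) + 120028)/34636066625/294721128 = 88847 - (-101/152 + 120028)*294721128/34636066625 = 88847 - 18244155*294721128/(152*34636066625) = 88847 - 1*134423448525171/131617053175 = 88847 - 134423448525171/131617053175 = 11559356874914054/131617053175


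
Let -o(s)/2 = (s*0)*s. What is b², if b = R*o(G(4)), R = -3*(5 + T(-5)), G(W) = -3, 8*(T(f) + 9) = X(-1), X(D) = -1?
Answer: 0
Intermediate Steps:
T(f) = -73/8 (T(f) = -9 + (⅛)*(-1) = -9 - ⅛ = -73/8)
o(s) = 0 (o(s) = -2*s*0*s = -0*s = -2*0 = 0)
R = 99/8 (R = -3*(5 - 73/8) = -3*(-33/8) = 99/8 ≈ 12.375)
b = 0 (b = (99/8)*0 = 0)
b² = 0² = 0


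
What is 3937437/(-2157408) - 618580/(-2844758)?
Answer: -182713443789/113653771616 ≈ -1.6076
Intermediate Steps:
3937437/(-2157408) - 618580/(-2844758) = 3937437*(-1/2157408) - 618580*(-1/2844758) = -145831/79904 + 309290/1422379 = -182713443789/113653771616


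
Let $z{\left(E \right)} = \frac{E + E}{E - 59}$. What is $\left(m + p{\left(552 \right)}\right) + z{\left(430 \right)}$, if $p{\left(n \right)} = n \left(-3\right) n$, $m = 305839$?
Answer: $- \frac{225668423}{371} \approx -6.0827 \cdot 10^{5}$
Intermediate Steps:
$p{\left(n \right)} = - 3 n^{2}$ ($p{\left(n \right)} = - 3 n n = - 3 n^{2}$)
$z{\left(E \right)} = \frac{2 E}{-59 + E}$
$\left(m + p{\left(552 \right)}\right) + z{\left(430 \right)} = \left(305839 - 3 \cdot 552^{2}\right) + 2 \cdot 430 \frac{1}{-59 + 430} = \left(305839 - 914112\right) + 2 \cdot 430 \cdot \frac{1}{371} = -608273 + \frac{860}{371} = - \frac{225668423}{371}$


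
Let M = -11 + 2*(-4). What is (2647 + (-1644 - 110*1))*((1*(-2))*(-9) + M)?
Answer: -893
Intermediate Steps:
M = -19 (M = -11 - 8 = -19)
(2647 + (-1644 - 110*1))*((1*(-2))*(-9) + M) = (2647 + (-1644 - 110*1))*((1*(-2))*(-9) - 19) = (2647 + (-1644 - 110))*(-2*(-9) - 19) = (2647 - 1754)*(18 - 19) = 893*(-1) = -893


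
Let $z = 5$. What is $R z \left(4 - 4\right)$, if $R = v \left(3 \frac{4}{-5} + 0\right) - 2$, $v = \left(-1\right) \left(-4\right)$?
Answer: $0$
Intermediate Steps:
$v = 4$
$R = - \frac{58}{5}$ ($R = 4 \left(3 \frac{4}{-5} + 0\right) - 2 = 4 \left(3 \cdot 4 \left(- \frac{1}{5}\right) + 0\right) - 2 = 4 \left(3 \left(- \frac{4}{5}\right) + 0\right) - 2 = 4 \left(- \frac{12}{5} + 0\right) - 2 = 4 \left(- \frac{12}{5}\right) - 2 = - \frac{48}{5} - 2 = - \frac{58}{5} \approx -11.6$)
$R z \left(4 - 4\right) = - \frac{58 \cdot 5 \left(4 - 4\right)}{5} = - \frac{58 \cdot 5 \cdot 0}{5} = \left(- \frac{58}{5}\right) 0 = 0$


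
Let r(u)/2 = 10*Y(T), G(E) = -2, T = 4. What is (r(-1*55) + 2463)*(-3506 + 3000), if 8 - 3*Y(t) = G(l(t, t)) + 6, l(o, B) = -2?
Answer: -3779314/3 ≈ -1.2598e+6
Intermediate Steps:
Y(t) = 4/3 (Y(t) = 8/3 - (-2 + 6)/3 = 8/3 - 1/3*4 = 8/3 - 4/3 = 4/3)
r(u) = 80/3 (r(u) = 2*(10*(4/3)) = 2*(40/3) = 80/3)
(r(-1*55) + 2463)*(-3506 + 3000) = (80/3 + 2463)*(-3506 + 3000) = (7469/3)*(-506) = -3779314/3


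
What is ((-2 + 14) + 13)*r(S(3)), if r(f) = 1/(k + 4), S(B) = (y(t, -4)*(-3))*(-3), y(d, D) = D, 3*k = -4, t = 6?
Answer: 75/8 ≈ 9.3750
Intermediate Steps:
k = -4/3 (k = (⅓)*(-4) = -4/3 ≈ -1.3333)
S(B) = -36 (S(B) = -4*(-3)*(-3) = 12*(-3) = -36)
r(f) = 3/8 (r(f) = 1/(-4/3 + 4) = 1/(8/3) = 3/8)
((-2 + 14) + 13)*r(S(3)) = ((-2 + 14) + 13)*(3/8) = (12 + 13)*(3/8) = 25*(3/8) = 75/8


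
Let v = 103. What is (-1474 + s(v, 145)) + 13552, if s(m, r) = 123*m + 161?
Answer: 24908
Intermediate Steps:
s(m, r) = 161 + 123*m
(-1474 + s(v, 145)) + 13552 = (-1474 + (161 + 123*103)) + 13552 = (-1474 + (161 + 12669)) + 13552 = (-1474 + 12830) + 13552 = 11356 + 13552 = 24908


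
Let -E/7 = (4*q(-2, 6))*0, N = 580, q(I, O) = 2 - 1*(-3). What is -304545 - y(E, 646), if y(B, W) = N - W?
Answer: -304479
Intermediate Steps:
q(I, O) = 5 (q(I, O) = 2 + 3 = 5)
E = 0 (E = -7*4*5*0 = -140*0 = -7*0 = 0)
y(B, W) = 580 - W
-304545 - y(E, 646) = -304545 - (580 - 1*646) = -304545 - (580 - 646) = -304545 - 1*(-66) = -304545 + 66 = -304479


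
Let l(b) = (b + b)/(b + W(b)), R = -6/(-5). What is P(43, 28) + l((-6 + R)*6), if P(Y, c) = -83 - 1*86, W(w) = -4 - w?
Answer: -773/5 ≈ -154.60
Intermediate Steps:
R = 6/5 (R = -6*(-1/5) = 6/5 ≈ 1.2000)
P(Y, c) = -169 (P(Y, c) = -83 - 86 = -169)
l(b) = -b/2 (l(b) = (b + b)/(b + (-4 - b)) = (2*b)/(-4) = (2*b)*(-1/4) = -b/2)
P(43, 28) + l((-6 + R)*6) = -169 - (-6 + 6/5)*6/2 = -169 - (-12)*6/5 = -169 - 1/2*(-144/5) = -169 + 72/5 = -773/5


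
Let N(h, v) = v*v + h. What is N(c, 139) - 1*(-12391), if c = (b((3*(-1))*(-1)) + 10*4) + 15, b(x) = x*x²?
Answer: 31794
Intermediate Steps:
b(x) = x³
c = 82 (c = (((3*(-1))*(-1))³ + 10*4) + 15 = ((-3*(-1))³ + 40) + 15 = (3³ + 40) + 15 = (27 + 40) + 15 = 67 + 15 = 82)
N(h, v) = h + v² (N(h, v) = v² + h = h + v²)
N(c, 139) - 1*(-12391) = (82 + 139²) - 1*(-12391) = (82 + 19321) + 12391 = 19403 + 12391 = 31794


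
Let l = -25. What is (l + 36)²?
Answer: 121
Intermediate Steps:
(l + 36)² = (-25 + 36)² = 11² = 121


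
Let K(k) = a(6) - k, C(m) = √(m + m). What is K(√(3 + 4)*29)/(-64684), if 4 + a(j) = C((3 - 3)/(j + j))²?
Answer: 1/16171 + 29*√7/64684 ≈ 0.0012480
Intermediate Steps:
C(m) = √2*√m (C(m) = √(2*m) = √2*√m)
a(j) = -4 (a(j) = -4 + (√2*√((3 - 3)/(j + j)))² = -4 + (√2*√(0/((2*j))))² = -4 + (√2*√(0*(1/(2*j))))² = -4 + (√2*√0)² = -4 + (√2*0)² = -4 + 0² = -4 + 0 = -4)
K(k) = -4 - k
K(√(3 + 4)*29)/(-64684) = (-4 - √(3 + 4)*29)/(-64684) = (-4 - √7*29)*(-1/64684) = (-4 - 29*√7)*(-1/64684) = 1/16171 + 29*√7/64684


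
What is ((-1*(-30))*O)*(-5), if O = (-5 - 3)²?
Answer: -9600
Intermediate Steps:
O = 64 (O = (-8)² = 64)
((-1*(-30))*O)*(-5) = (-1*(-30)*64)*(-5) = (30*64)*(-5) = 1920*(-5) = -9600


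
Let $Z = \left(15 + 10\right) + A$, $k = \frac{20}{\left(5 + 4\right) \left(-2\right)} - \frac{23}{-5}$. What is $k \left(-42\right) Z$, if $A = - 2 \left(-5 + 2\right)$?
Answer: $- \frac{68138}{15} \approx -4542.5$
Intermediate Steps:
$A = 6$ ($A = \left(-2\right) \left(-3\right) = 6$)
$k = \frac{157}{45}$ ($k = \frac{20}{9 \left(-2\right)} - - \frac{23}{5} = \frac{20}{-18} + \frac{23}{5} = 20 \left(- \frac{1}{18}\right) + \frac{23}{5} = - \frac{10}{9} + \frac{23}{5} = \frac{157}{45} \approx 3.4889$)
$Z = 31$ ($Z = \left(15 + 10\right) + 6 = 25 + 6 = 31$)
$k \left(-42\right) Z = \frac{157}{45} \left(-42\right) 31 = \left(- \frac{2198}{15}\right) 31 = - \frac{68138}{15}$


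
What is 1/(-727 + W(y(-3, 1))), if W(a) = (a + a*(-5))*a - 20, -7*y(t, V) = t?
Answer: -49/36639 ≈ -0.0013374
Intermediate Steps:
y(t, V) = -t/7
W(a) = -20 - 4*a² (W(a) = (a - 5*a)*a - 20 = (-4*a)*a - 20 = -4*a² - 20 = -20 - 4*a²)
1/(-727 + W(y(-3, 1))) = 1/(-727 + (-20 - 4*(-⅐*(-3))²)) = 1/(-727 + (-20 - 4*(3/7)²)) = 1/(-727 + (-20 - 4*9/49)) = 1/(-727 + (-20 - 36/49)) = 1/(-727 - 1016/49) = 1/(-36639/49) = -49/36639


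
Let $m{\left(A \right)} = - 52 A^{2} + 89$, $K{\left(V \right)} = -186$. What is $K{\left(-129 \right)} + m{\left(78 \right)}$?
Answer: $-316465$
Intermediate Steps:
$m{\left(A \right)} = 89 - 52 A^{2}$
$K{\left(-129 \right)} + m{\left(78 \right)} = -186 + \left(89 - 52 \cdot 78^{2}\right) = -186 + \left(89 - 316368\right) = -186 - 316279 = -316465$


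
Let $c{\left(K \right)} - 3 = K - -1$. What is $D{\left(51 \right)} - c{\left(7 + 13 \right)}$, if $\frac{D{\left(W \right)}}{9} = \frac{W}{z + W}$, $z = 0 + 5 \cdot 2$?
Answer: $- \frac{1005}{61} \approx -16.475$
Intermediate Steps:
$z = 10$ ($z = 0 + 10 = 10$)
$c{\left(K \right)} = 4 + K$ ($c{\left(K \right)} = 3 + \left(K - -1\right) = 3 + \left(K + 1\right) = 3 + \left(1 + K\right) = 4 + K$)
$D{\left(W \right)} = \frac{9 W}{10 + W}$ ($D{\left(W \right)} = 9 \frac{W}{10 + W} = \frac{9 W}{10 + W}$)
$D{\left(51 \right)} - c{\left(7 + 13 \right)} = 9 \cdot 51 \frac{1}{10 + 51} - \left(4 + \left(7 + 13\right)\right) = 9 \cdot 51 \cdot \frac{1}{61} - \left(4 + 20\right) = 9 \cdot 51 \cdot \frac{1}{61} - 24 = \frac{459}{61} - 24 = - \frac{1005}{61}$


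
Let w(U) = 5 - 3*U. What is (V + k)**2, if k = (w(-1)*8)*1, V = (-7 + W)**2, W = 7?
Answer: 4096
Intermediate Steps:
V = 0 (V = (-7 + 7)**2 = 0**2 = 0)
k = 64 (k = ((5 - 3*(-1))*8)*1 = ((5 + 3)*8)*1 = (8*8)*1 = 64*1 = 64)
(V + k)**2 = (0 + 64)**2 = 64**2 = 4096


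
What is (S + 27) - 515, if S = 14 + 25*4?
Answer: -374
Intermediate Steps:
S = 114 (S = 14 + 100 = 114)
(S + 27) - 515 = (114 + 27) - 515 = 141 - 515 = -374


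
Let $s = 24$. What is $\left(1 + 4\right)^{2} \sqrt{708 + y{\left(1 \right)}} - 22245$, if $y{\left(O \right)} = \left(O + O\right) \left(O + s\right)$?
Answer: $-22245 + 25 \sqrt{758} \approx -21557.0$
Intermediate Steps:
$y{\left(O \right)} = 2 O \left(24 + O\right)$ ($y{\left(O \right)} = \left(O + O\right) \left(O + 24\right) = 2 O \left(24 + O\right)$)
$\left(1 + 4\right)^{2} \sqrt{708 + y{\left(1 \right)}} - 22245 = \left(1 + 4\right)^{2} \sqrt{708 + 2 \cdot 1 \left(24 + 1\right)} - 22245 = 5^{2} \sqrt{708 + 2 \cdot 1 \cdot 25} - 22245 = 25 \sqrt{708 + 50} - 22245 = 25 \sqrt{758} - 22245 = -22245 + 25 \sqrt{758}$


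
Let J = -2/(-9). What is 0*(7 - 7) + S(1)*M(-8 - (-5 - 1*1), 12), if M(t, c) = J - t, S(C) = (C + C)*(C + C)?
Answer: 80/9 ≈ 8.8889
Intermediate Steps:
J = 2/9 (J = -2*(-⅑) = 2/9 ≈ 0.22222)
S(C) = 4*C² (S(C) = (2*C)*(2*C) = 4*C²)
M(t, c) = 2/9 - t
0*(7 - 7) + S(1)*M(-8 - (-5 - 1*1), 12) = 0*(7 - 7) + (4*1²)*(2/9 - (-8 - (-5 - 1*1))) = 0*0 + (4*1)*(2/9 - (-8 - (-5 - 1))) = 0 + 4*(2/9 - (-8 - 1*(-6))) = 0 + 4*(2/9 - (-8 + 6)) = 0 + 4*(2/9 - 1*(-2)) = 0 + 4*(2/9 + 2) = 0 + 4*(20/9) = 0 + 80/9 = 80/9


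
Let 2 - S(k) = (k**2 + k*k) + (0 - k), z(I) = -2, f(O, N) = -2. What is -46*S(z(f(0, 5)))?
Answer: 368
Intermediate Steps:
S(k) = 2 + k - 2*k**2 (S(k) = 2 - ((k**2 + k*k) + (0 - k)) = 2 - ((k**2 + k**2) - k) = 2 - (2*k**2 - k) = 2 - (-k + 2*k**2) = 2 + (k - 2*k**2) = 2 + k - 2*k**2)
-46*S(z(f(0, 5))) = -46*(2 - 2 - 2*(-2)**2) = -46*(2 - 2 - 2*4) = -46*(2 - 2 - 8) = -46*(-8) = 368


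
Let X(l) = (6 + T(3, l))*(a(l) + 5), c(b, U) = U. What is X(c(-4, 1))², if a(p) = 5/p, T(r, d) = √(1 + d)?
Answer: 3800 + 1200*√2 ≈ 5497.1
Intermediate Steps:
X(l) = (5 + 5/l)*(6 + √(1 + l)) (X(l) = (6 + √(1 + l))*(5/l + 5) = (6 + √(1 + l))*(5 + 5/l) = (5 + 5/l)*(6 + √(1 + l)))
X(c(-4, 1))² = (5*(6 + √(1 + 1) + 1*(6 + √(1 + 1)))/1)² = (5*1*(6 + √2 + 1*(6 + √2)))² = (5*1*(6 + √2 + (6 + √2)))² = (5*1*(12 + 2*√2))² = (60 + 10*√2)²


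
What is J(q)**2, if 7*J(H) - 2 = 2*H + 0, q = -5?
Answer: 64/49 ≈ 1.3061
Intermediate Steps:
J(H) = 2/7 + 2*H/7 (J(H) = 2/7 + (2*H + 0)/7 = 2/7 + (2*H)/7 = 2/7 + 2*H/7)
J(q)**2 = (2/7 + (2/7)*(-5))**2 = (2/7 - 10/7)**2 = (-8/7)**2 = 64/49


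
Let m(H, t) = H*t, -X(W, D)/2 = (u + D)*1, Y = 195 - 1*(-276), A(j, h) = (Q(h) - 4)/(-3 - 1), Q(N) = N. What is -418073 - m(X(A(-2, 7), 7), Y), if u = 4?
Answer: -407711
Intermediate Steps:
A(j, h) = 1 - h/4 (A(j, h) = (h - 4)/(-3 - 1) = (-4 + h)/(-4) = (-4 + h)*(-¼) = 1 - h/4)
Y = 471 (Y = 195 + 276 = 471)
X(W, D) = -8 - 2*D (X(W, D) = -2*(4 + D) = -8 - 2*D)
-418073 - m(X(A(-2, 7), 7), Y) = -418073 - (-8 - 2*7)*471 = -418073 - (-8 - 14)*471 = -418073 - (-22)*471 = -418073 - 1*(-10362) = -418073 + 10362 = -407711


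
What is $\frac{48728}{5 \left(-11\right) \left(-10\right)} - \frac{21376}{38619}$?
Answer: $\frac{935034916}{10620225} \approx 88.043$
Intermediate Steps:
$\frac{48728}{5 \left(-11\right) \left(-10\right)} - \frac{21376}{38619} = \frac{48728}{\left(-55\right) \left(-10\right)} - \frac{21376}{38619} = \frac{48728}{550} - \frac{21376}{38619} = 48728 \cdot \frac{1}{550} - \frac{21376}{38619} = \frac{24364}{275} - \frac{21376}{38619} = \frac{935034916}{10620225}$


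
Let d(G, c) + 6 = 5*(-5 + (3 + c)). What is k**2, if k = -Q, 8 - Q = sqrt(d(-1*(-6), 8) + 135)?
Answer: (8 - sqrt(159))**2 ≈ 21.248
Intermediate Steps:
d(G, c) = -16 + 5*c (d(G, c) = -6 + 5*(-5 + (3 + c)) = -6 + 5*(-2 + c) = -6 + (-10 + 5*c) = -16 + 5*c)
Q = 8 - sqrt(159) (Q = 8 - sqrt((-16 + 5*8) + 135) = 8 - sqrt((-16 + 40) + 135) = 8 - sqrt(24 + 135) = 8 - sqrt(159) ≈ -4.6095)
k = -8 + sqrt(159) (k = -(8 - sqrt(159)) = -8 + sqrt(159) ≈ 4.6095)
k**2 = (-8 + sqrt(159))**2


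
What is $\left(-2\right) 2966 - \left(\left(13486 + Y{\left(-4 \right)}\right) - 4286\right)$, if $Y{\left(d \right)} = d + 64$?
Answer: $-15192$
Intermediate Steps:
$Y{\left(d \right)} = 64 + d$
$\left(-2\right) 2966 - \left(\left(13486 + Y{\left(-4 \right)}\right) - 4286\right) = \left(-2\right) 2966 - \left(\left(13486 + \left(64 - 4\right)\right) - 4286\right) = -5932 - \left(\left(13486 + 60\right) - 4286\right) = -5932 - \left(13546 - 4286\right) = -5932 - 9260 = -15192$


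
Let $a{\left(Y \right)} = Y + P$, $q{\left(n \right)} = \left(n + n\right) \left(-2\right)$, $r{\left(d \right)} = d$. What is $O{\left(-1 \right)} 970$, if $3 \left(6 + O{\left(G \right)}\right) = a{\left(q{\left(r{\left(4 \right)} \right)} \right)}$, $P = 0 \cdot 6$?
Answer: $- \frac{32980}{3} \approx -10993.0$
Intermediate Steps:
$P = 0$
$q{\left(n \right)} = - 4 n$ ($q{\left(n \right)} = 2 n \left(-2\right) = - 4 n$)
$a{\left(Y \right)} = Y$ ($a{\left(Y \right)} = Y + 0 = Y$)
$O{\left(G \right)} = - \frac{34}{3}$ ($O{\left(G \right)} = -6 + \frac{\left(-4\right) 4}{3} = -6 + \frac{1}{3} \left(-16\right) = -6 - \frac{16}{3} = - \frac{34}{3}$)
$O{\left(-1 \right)} 970 = \left(- \frac{34}{3}\right) 970 = - \frac{32980}{3}$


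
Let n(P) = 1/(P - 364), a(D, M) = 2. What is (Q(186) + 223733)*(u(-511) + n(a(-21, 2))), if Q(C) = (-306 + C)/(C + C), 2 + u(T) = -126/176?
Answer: -300337180039/493768 ≈ -6.0826e+5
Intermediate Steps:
u(T) = -239/88 (u(T) = -2 - 126/176 = -2 - 126*1/176 = -2 - 63/88 = -239/88)
Q(C) = (-306 + C)/(2*C) (Q(C) = (-306 + C)/((2*C)) = (-306 + C)*(1/(2*C)) = (-306 + C)/(2*C))
n(P) = 1/(-364 + P)
(Q(186) + 223733)*(u(-511) + n(a(-21, 2))) = ((½)*(-306 + 186)/186 + 223733)*(-239/88 + 1/(-364 + 2)) = ((½)*(1/186)*(-120) + 223733)*(-239/88 + 1/(-362)) = (-10/31 + 223733)*(-239/88 - 1/362) = (6935713/31)*(-43303/15928) = -300337180039/493768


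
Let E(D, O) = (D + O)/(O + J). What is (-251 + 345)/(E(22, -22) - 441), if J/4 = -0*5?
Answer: -94/441 ≈ -0.21315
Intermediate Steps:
J = 0 (J = 4*(-0*5) = 4*(-1*0) = 4*0 = 0)
E(D, O) = (D + O)/O (E(D, O) = (D + O)/(O + 0) = (D + O)/O)
(-251 + 345)/(E(22, -22) - 441) = (-251 + 345)/((22 - 22)/(-22) - 441) = 94/(-1/22*0 - 441) = 94/(0 - 441) = 94/(-441) = 94*(-1/441) = -94/441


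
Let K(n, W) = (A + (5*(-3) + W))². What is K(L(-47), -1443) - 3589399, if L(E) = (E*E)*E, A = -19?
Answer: -1407870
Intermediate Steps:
L(E) = E³ (L(E) = E²*E = E³)
K(n, W) = (-34 + W)² (K(n, W) = (-19 + (5*(-3) + W))² = (-19 + (-15 + W))² = (-34 + W)²)
K(L(-47), -1443) - 3589399 = (-34 - 1443)² - 3589399 = (-1477)² - 3589399 = 2181529 - 3589399 = -1407870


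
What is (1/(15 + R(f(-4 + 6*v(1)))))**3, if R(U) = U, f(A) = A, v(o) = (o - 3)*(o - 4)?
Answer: 1/103823 ≈ 9.6318e-6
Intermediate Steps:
v(o) = (-4 + o)*(-3 + o) (v(o) = (-3 + o)*(-4 + o) = (-4 + o)*(-3 + o))
(1/(15 + R(f(-4 + 6*v(1)))))**3 = (1/(15 + (-4 + 6*(12 + 1**2 - 7*1))))**3 = (1/(15 + (-4 + 6*(12 + 1 - 7))))**3 = (1/(15 + (-4 + 6*6)))**3 = (1/(15 + (-4 + 36)))**3 = (1/(15 + 32))**3 = (1/47)**3 = 1/103823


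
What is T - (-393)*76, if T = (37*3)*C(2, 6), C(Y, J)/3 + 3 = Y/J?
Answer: 28980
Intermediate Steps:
C(Y, J) = -9 + 3*Y/J (C(Y, J) = -9 + 3*(Y/J) = -9 + 3*Y/J)
T = -888 (T = (37*3)*(-9 + 3*2/6) = 111*(-9 + 3*2*(⅙)) = 111*(-9 + 1) = 111*(-8) = -888)
T - (-393)*76 = -888 - (-393)*76 = -888 - 1*(-29868) = -888 + 29868 = 28980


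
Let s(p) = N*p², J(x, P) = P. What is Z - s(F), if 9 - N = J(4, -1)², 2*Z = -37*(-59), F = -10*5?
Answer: -37817/2 ≈ -18909.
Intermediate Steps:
F = -50
Z = 2183/2 (Z = (-37*(-59))/2 = (½)*2183 = 2183/2 ≈ 1091.5)
N = 8 (N = 9 - 1*(-1)² = 9 - 1*1 = 9 - 1 = 8)
s(p) = 8*p²
Z - s(F) = 2183/2 - 8*(-50)² = 2183/2 - 8*2500 = 2183/2 - 1*20000 = 2183/2 - 20000 = -37817/2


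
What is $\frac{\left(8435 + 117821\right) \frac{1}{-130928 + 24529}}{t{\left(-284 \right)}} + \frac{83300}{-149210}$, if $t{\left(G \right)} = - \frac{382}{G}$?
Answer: $- \frac{436792941162}{303227680489} \approx -1.4405$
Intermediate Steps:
$\frac{\left(8435 + 117821\right) \frac{1}{-130928 + 24529}}{t{\left(-284 \right)}} + \frac{83300}{-149210} = \frac{\left(8435 + 117821\right) \frac{1}{-130928 + 24529}}{\left(-382\right) \frac{1}{-284}} + \frac{83300}{-149210} = \frac{126256 \frac{1}{-106399}}{\left(-382\right) \left(- \frac{1}{284}\right)} + 83300 \left(- \frac{1}{149210}\right) = \frac{126256 \left(- \frac{1}{106399}\right)}{\frac{191}{142}} - \frac{8330}{14921} = \left(- \frac{126256}{106399}\right) \frac{142}{191} - \frac{8330}{14921} = - \frac{17928352}{20322209} - \frac{8330}{14921} = - \frac{436792941162}{303227680489}$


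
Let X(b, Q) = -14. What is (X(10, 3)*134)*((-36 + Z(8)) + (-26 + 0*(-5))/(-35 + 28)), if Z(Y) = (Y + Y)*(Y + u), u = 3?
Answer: -269608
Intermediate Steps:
Z(Y) = 2*Y*(3 + Y) (Z(Y) = (Y + Y)*(Y + 3) = (2*Y)*(3 + Y) = 2*Y*(3 + Y))
(X(10, 3)*134)*((-36 + Z(8)) + (-26 + 0*(-5))/(-35 + 28)) = (-14*134)*((-36 + 2*8*(3 + 8)) + (-26 + 0*(-5))/(-35 + 28)) = -1876*((-36 + 2*8*11) + (-26 + 0)/(-7)) = -1876*((-36 + 176) - 26*(-⅐)) = -1876*(140 + 26/7) = -1876*1006/7 = -269608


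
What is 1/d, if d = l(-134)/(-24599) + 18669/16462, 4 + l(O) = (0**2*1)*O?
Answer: 404948738/459304579 ≈ 0.88166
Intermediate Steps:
l(O) = -4 (l(O) = -4 + (0**2*1)*O = -4 + (0*1)*O = -4 + 0*O = -4 + 0 = -4)
d = 459304579/404948738 (d = -4/(-24599) + 18669/16462 = -4*(-1/24599) + 18669*(1/16462) = 4/24599 + 18669/16462 = 459304579/404948738 ≈ 1.1342)
1/d = 1/(459304579/404948738) = 404948738/459304579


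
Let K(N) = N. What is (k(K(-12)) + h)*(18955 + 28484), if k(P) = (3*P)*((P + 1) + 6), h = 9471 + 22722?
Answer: 1535742747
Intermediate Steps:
h = 32193
k(P) = 3*P*(7 + P) (k(P) = (3*P)*((1 + P) + 6) = (3*P)*(7 + P) = 3*P*(7 + P))
(k(K(-12)) + h)*(18955 + 28484) = (3*(-12)*(7 - 12) + 32193)*(18955 + 28484) = (3*(-12)*(-5) + 32193)*47439 = (180 + 32193)*47439 = 32373*47439 = 1535742747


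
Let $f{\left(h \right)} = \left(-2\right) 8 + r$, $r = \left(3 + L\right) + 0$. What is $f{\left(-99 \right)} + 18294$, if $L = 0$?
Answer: $18281$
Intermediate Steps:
$r = 3$ ($r = \left(3 + 0\right) + 0 = 3 + 0 = 3$)
$f{\left(h \right)} = -13$ ($f{\left(h \right)} = \left(-2\right) 8 + 3 = -16 + 3 = -13$)
$f{\left(-99 \right)} + 18294 = -13 + 18294 = 18281$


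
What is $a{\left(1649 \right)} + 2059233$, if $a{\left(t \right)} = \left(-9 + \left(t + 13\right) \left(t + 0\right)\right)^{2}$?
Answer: $7511049374874$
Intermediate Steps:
$a{\left(t \right)} = \left(-9 + t \left(13 + t\right)\right)^{2}$ ($a{\left(t \right)} = \left(-9 + \left(13 + t\right) t\right)^{2} = \left(-9 + t \left(13 + t\right)\right)^{2}$)
$a{\left(1649 \right)} + 2059233 = \left(-9 + 1649^{2} + 13 \cdot 1649\right)^{2} + 2059233 = \left(-9 + 2719201 + 21437\right)^{2} + 2059233 = 2740629^{2} + 2059233 = 7511047315641 + 2059233 = 7511049374874$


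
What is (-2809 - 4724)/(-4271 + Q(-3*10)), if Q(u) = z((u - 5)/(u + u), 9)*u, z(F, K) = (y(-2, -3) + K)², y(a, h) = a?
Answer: 7533/5741 ≈ 1.3121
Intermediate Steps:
z(F, K) = (-2 + K)²
Q(u) = 49*u (Q(u) = (-2 + 9)²*u = 7²*u = 49*u)
(-2809 - 4724)/(-4271 + Q(-3*10)) = (-2809 - 4724)/(-4271 + 49*(-3*10)) = -7533/(-4271 + 49*(-30)) = -7533/(-4271 - 1470) = -7533/(-5741) = -7533*(-1/5741) = 7533/5741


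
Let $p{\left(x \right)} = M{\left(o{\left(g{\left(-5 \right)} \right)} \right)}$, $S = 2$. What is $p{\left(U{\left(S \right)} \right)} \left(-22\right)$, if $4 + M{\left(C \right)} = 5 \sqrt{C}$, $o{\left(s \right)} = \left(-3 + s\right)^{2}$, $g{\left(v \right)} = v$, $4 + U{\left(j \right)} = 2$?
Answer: $-792$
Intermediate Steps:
$U{\left(j \right)} = -2$ ($U{\left(j \right)} = -4 + 2 = -2$)
$M{\left(C \right)} = -4 + 5 \sqrt{C}$
$p{\left(x \right)} = 36$ ($p{\left(x \right)} = -4 + 5 \sqrt{\left(-3 - 5\right)^{2}} = -4 + 5 \sqrt{\left(-8\right)^{2}} = -4 + 5 \sqrt{64} = -4 + 5 \cdot 8 = -4 + 40 = 36$)
$p{\left(U{\left(S \right)} \right)} \left(-22\right) = 36 \left(-22\right) = -792$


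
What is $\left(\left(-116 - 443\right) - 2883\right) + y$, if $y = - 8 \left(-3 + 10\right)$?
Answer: $-3498$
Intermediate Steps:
$y = -56$ ($y = \left(-8\right) 7 = -56$)
$\left(\left(-116 - 443\right) - 2883\right) + y = \left(\left(-116 - 443\right) - 2883\right) - 56 = \left(-559 - 2883\right) - 56 = -3442 - 56 = -3498$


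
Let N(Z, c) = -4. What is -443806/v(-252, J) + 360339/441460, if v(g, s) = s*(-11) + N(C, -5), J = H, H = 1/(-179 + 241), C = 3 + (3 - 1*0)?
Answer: 12147294326921/114338140 ≈ 1.0624e+5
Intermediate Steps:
C = 6 (C = 3 + (3 + 0) = 3 + 3 = 6)
H = 1/62 ≈ 0.016129
J = 1/62 ≈ 0.016129
v(g, s) = -4 - 11*s (v(g, s) = s*(-11) - 4 = -11*s - 4 = -4 - 11*s)
-443806/v(-252, J) + 360339/441460 = -443806/(-4 - 11*1/62) + 360339/441460 = -443806/(-4 - 11/62) + 360339*(1/441460) = -443806/(-259/62) + 360339/441460 = -443806*(-62/259) + 360339/441460 = 27515972/259 + 360339/441460 = 12147294326921/114338140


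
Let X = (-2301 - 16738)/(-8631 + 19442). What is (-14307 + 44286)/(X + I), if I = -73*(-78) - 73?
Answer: 108034323/20249864 ≈ 5.3351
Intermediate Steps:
I = 5621 (I = 5694 - 73 = 5621)
X = -19039/10811 ≈ -1.7611
(-14307 + 44286)/(X + I) = (-14307 + 44286)/(-19039/10811 + 5621) = 29979/(60749592/10811) = 29979*(10811/60749592) = 108034323/20249864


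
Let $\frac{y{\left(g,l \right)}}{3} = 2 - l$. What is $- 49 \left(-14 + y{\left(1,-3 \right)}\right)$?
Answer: $-49$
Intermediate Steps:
$y{\left(g,l \right)} = 6 - 3 l$ ($y{\left(g,l \right)} = 3 \left(2 - l\right) = 6 - 3 l$)
$- 49 \left(-14 + y{\left(1,-3 \right)}\right) = - 49 \left(-14 + \left(6 - -9\right)\right) = - 49 \left(-14 + \left(6 + 9\right)\right) = - 49 \left(-14 + 15\right) = \left(-49\right) 1 = -49$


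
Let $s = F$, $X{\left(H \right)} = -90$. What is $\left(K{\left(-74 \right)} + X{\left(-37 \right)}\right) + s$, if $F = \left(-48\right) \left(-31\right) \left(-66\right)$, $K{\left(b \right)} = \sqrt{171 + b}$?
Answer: $-98298 + \sqrt{97} \approx -98288.0$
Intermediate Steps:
$F = -98208$ ($F = 1488 \left(-66\right) = -98208$)
$s = -98208$
$\left(K{\left(-74 \right)} + X{\left(-37 \right)}\right) + s = \left(\sqrt{171 - 74} - 90\right) - 98208 = \left(\sqrt{97} - 90\right) - 98208 = \left(-90 + \sqrt{97}\right) - 98208 = -98298 + \sqrt{97}$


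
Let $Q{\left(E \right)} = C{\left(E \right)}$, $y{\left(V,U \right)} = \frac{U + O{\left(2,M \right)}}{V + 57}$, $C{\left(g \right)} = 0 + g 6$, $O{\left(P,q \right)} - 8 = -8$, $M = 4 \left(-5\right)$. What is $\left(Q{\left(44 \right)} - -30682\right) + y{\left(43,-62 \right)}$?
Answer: $\frac{1547269}{50} \approx 30945.0$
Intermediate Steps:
$M = -20$
$O{\left(P,q \right)} = 0$ ($O{\left(P,q \right)} = 8 - 8 = 0$)
$C{\left(g \right)} = 6 g$ ($C{\left(g \right)} = 0 + 6 g = 6 g$)
$y{\left(V,U \right)} = \frac{U}{57 + V}$ ($y{\left(V,U \right)} = \frac{U + 0}{V + 57} = \frac{U}{57 + V}$)
$Q{\left(E \right)} = 6 E$
$\left(Q{\left(44 \right)} - -30682\right) + y{\left(43,-62 \right)} = \left(6 \cdot 44 - -30682\right) - \frac{62}{57 + 43} = \left(264 + 30682\right) - \frac{62}{100} = 30946 - \frac{31}{50} = \frac{1547269}{50}$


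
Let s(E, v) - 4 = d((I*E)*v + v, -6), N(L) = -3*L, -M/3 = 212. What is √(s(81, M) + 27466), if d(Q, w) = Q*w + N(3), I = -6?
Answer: I*√1823299 ≈ 1350.3*I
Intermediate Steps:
M = -636 (M = -3*212 = -636)
d(Q, w) = -9 + Q*w (d(Q, w) = Q*w - 3*3 = Q*w - 9 = -9 + Q*w)
s(E, v) = -5 - 6*v + 36*E*v (s(E, v) = 4 + (-9 + ((-6*E)*v + v)*(-6)) = 4 + (-9 + (-6*E*v + v)*(-6)) = 4 + (-9 + (v - 6*E*v)*(-6)) = 4 + (-9 + (-6*v + 36*E*v)) = 4 + (-9 - 6*v + 36*E*v) = -5 - 6*v + 36*E*v)
√(s(81, M) + 27466) = √((-5 - 6*(-636) + 36*81*(-636)) + 27466) = √((-5 + 3816 - 1854576) + 27466) = √(-1850765 + 27466) = √(-1823299) = I*√1823299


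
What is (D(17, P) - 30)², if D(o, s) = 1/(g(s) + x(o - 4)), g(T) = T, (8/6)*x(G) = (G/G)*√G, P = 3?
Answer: 64724/81 + 2032*√13/81 ≈ 889.51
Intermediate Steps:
x(G) = 3*√G/4 (x(G) = 3*((G/G)*√G)/4 = 3*(1*√G)/4 = 3*√G/4)
D(o, s) = 1/(s + 3*√(-4 + o)/4) (D(o, s) = 1/(s + 3*√(o - 4)/4) = 1/(s + 3*√(-4 + o)/4))
(D(17, P) - 30)² = (4/(3*√(-4 + 17) + 4*3) - 30)² = (4/(3*√13 + 12) - 30)² = (4/(12 + 3*√13) - 30)² = (-30 + 4/(12 + 3*√13))²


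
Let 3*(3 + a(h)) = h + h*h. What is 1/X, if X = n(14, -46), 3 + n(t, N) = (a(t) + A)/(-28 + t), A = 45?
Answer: -1/11 ≈ -0.090909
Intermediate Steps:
a(h) = -3 + h/3 + h**2/3 (a(h) = -3 + (h + h*h)/3 = -3 + (h + h**2)/3 = -3 + (h/3 + h**2/3) = -3 + h/3 + h**2/3)
n(t, N) = -3 + (42 + t/3 + t**2/3)/(-28 + t) (n(t, N) = -3 + ((-3 + t/3 + t**2/3) + 45)/(-28 + t) = -3 + (42 + t/3 + t**2/3)/(-28 + t))
X = -11 (X = (378 + 14**2 - 8*14)/(3*(-28 + 14)) = (1/3)*(378 + 196 - 112)/(-14) = (1/3)*(-1/14)*462 = -11)
1/X = 1/(-11) = -1/11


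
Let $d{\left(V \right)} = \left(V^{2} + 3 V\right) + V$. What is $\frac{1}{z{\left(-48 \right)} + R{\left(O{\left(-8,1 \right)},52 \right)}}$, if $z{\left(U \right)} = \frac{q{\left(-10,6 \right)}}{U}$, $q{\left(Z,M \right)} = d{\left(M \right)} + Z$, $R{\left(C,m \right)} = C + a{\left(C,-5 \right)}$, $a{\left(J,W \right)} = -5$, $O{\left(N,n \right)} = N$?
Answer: $- \frac{24}{337} \approx -0.071217$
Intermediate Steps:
$d{\left(V \right)} = V^{2} + 4 V$
$R{\left(C,m \right)} = -5 + C$ ($R{\left(C,m \right)} = C - 5 = -5 + C$)
$q{\left(Z,M \right)} = Z + M \left(4 + M\right)$ ($q{\left(Z,M \right)} = M \left(4 + M\right) + Z = Z + M \left(4 + M\right)$)
$z{\left(U \right)} = \frac{50}{U}$ ($z{\left(U \right)} = \frac{-10 + 6 \left(4 + 6\right)}{U} = \frac{-10 + 6 \cdot 10}{U} = \frac{-10 + 60}{U} = \frac{50}{U}$)
$\frac{1}{z{\left(-48 \right)} + R{\left(O{\left(-8,1 \right)},52 \right)}} = \frac{1}{\frac{50}{-48} - 13} = \frac{1}{50 \left(- \frac{1}{48}\right) - 13} = \frac{1}{- \frac{25}{24} - 13} = \frac{1}{- \frac{337}{24}} = - \frac{24}{337}$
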